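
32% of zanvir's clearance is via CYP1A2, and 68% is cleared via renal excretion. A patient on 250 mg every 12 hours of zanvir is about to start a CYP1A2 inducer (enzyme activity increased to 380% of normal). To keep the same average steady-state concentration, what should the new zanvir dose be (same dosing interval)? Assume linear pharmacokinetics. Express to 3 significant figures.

474 mg

The CYP1A2 pathway (32% of clearance) increases to 3.8× activity: 0.32 × 3.8 = 1.216.
The remaining 68% of clearance is unaffected.
Relative clearance = 1.216 + 0.68 = 1.896.
Exposure is unchanged when dose changes in proportion to clearance. New dose = 250 mg × 1.896 = 474 mg.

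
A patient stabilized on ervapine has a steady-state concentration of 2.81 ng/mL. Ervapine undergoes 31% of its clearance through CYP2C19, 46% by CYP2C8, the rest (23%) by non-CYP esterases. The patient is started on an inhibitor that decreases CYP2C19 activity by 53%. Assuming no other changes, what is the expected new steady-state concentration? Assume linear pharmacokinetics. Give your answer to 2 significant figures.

3.4 ng/mL

The CYP2C19 pathway (31% of clearance) drops to 0.47× activity: 0.31 × 0.47 = 0.1457.
CYP2C8 (46%) and the residual 23% are unaffected.
Relative clearance = 0.1457 + 0.46 + 0.23 = 0.8357.
Steady-state concentration ∝ 1/CL, so new value = 2.81 / 0.8357 = 3.4 ng/mL.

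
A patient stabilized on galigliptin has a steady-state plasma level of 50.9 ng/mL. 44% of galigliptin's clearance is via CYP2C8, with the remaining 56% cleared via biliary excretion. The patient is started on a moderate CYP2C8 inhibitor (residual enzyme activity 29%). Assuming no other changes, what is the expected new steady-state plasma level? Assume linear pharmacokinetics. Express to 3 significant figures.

74.0 ng/mL

The CYP2C8 pathway (44% of clearance) falls to 0.29× activity: 0.44 × 0.29 = 0.1276.
Non-CYP routes (56%) are unchanged.
New clearance relative to baseline: 0.1276 + 0.56 = 0.6876.
With dosing unchanged, steady-state plasma level scales as 1/CL: 50.9 / 0.6876 = 74.0 ng/mL.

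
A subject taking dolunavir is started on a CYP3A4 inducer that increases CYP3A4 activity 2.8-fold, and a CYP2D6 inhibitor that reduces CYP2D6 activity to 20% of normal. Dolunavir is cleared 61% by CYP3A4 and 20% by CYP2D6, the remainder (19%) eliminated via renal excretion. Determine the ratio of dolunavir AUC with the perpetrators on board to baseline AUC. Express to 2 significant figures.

0.52

The CYP3A4 pathway (61% of clearance) rises to 2.8× activity: 0.61 × 2.8 = 1.708.
The CYP2D6 pathway (20% of clearance) falls to 0.2× activity: 0.2 × 0.2 = 0.04.
The remaining 19% of clearance is unaffected.
CL_new/CL_old = 1.708 + 0.04 + 0.19 = 1.938.
Net AUC ratio = 1 / 1.938 = 0.52.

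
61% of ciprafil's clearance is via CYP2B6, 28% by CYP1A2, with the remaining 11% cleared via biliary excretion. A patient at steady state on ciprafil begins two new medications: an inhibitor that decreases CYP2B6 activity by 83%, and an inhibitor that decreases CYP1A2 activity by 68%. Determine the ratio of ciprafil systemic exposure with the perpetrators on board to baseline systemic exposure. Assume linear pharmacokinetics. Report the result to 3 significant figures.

3.30

CYP2B6: 0.61 × 0.17 = 0.1037
CYP1A2: 0.28 × 0.32 = 0.0896
Other: 0.11 (unchanged)
Relative clearance = 0.1037 + 0.0896 + 0.11 = 0.3033.
Because systemic exposure varies inversely with clearance, the combined effect is 1 / 0.3033 = 3.30.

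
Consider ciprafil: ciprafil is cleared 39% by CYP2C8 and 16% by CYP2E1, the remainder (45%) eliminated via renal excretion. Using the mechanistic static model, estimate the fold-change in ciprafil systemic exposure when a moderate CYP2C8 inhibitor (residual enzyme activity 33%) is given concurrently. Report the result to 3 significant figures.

The CYP2C8 pathway (39% of clearance) is reduced to 0.33× activity: 0.39 × 0.33 = 0.1287.
CYP2E1 (16%) and the residual 45% are unaffected.
New clearance relative to baseline: 0.1287 + 0.16 + 0.45 = 0.7387.
Since systemic exposure ∝ 1/CL, the ratio is 1 / 0.7387 = 1.35.

1.35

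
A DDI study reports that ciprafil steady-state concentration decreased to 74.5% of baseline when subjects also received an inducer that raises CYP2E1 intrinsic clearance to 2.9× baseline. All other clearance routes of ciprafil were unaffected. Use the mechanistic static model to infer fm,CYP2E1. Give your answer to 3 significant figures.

CL'/CL = 1 / 0.745 = 1.342
2.9·fm + (1 − fm) = 1.342
fm = (1.342 − 1) / (2.9 − 1) = 0.180

0.180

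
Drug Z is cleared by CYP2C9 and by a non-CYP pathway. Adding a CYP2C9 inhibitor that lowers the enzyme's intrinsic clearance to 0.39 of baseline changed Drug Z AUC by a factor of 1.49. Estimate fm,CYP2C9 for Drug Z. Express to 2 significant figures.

Let fm be the CYP2C9 fraction. New clearance relative to baseline = fm × 0.39 + (1 − fm).
AUC ratio = 1 / (new CL fraction), so new CL fraction = 1 / 1.49 = 0.6711.
fm × 0.39 + 1 − fm = 0.6711  ⇒  fm × (0.39 − 1) = −0.3289  ⇒  fm = 0.54.

0.54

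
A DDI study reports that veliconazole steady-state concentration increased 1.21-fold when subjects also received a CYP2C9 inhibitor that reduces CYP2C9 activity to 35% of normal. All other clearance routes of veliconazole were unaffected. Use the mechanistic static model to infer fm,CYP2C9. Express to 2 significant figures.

CL'/CL = 1 / 1.21 = 0.8264
0.35·fm + (1 − fm) = 0.8264
fm = (0.8264 − 1) / (0.35 − 1) = 0.27

0.27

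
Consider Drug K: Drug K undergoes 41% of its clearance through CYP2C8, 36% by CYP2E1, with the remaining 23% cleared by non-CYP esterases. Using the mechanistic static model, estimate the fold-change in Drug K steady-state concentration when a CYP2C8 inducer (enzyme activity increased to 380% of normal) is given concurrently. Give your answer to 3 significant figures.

0.466

The CYP2C8 pathway (41% of clearance) rises to 3.8× activity: 0.41 × 3.8 = 1.558.
CYP2E1 (36%) and the residual 23% are unaffected.
New clearance relative to baseline: 1.558 + 0.36 + 0.23 = 2.148.
Steady-state concentration ratio = CL_old/CL_new = 1 / 2.148 = 0.466.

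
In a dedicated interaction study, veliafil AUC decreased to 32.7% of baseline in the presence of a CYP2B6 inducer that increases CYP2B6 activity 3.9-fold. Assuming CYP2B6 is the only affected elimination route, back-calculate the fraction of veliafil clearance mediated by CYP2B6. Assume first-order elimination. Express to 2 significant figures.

Write x for the fraction cleared via CYP2B6. The observed AUC change means clearance rose to 1/0.327 = 3.058 of baseline.
Only the CYP2B6 route changed, so 3.058 = x·3.9 + (1 − x), giving x = 0.71.

0.71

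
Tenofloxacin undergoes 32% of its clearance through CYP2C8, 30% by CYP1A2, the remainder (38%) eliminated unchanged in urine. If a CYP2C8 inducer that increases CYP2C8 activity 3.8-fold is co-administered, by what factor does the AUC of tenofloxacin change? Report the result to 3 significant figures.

CYP2C8: 0.32 × 3.8 = 1.216
CYP1A2: 0.3 (unchanged)
Other: 0.38 (unchanged)
CL_new/CL_old = 1.216 + 0.3 + 0.38 = 1.896.
AUC is inversely proportional to clearance, so the fold-change is 1 / 1.896 = 0.527.

0.527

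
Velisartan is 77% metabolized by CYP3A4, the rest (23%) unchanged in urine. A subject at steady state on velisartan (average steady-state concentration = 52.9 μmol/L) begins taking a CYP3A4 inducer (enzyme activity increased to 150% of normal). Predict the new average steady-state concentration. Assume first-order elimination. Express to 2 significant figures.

38 μmol/L

CYP3A4: 0.77 × 1.5 = 1.155
Other: 0.23 (unchanged)
CL_new/CL_old = 1.155 + 0.23 = 1.385.
New average steady-state concentration = baseline ÷ relative clearance = 52.9 / 1.385 = 38 μmol/L.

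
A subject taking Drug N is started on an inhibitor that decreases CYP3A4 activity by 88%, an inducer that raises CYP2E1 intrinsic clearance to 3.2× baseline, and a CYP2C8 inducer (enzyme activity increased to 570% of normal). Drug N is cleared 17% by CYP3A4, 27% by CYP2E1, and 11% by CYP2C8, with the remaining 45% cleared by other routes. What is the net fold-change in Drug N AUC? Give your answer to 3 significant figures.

The CYP3A4 pathway (17% of clearance) drops to 0.12× activity: 0.17 × 0.12 = 0.0204.
The CYP2E1 pathway (27% of clearance) increases to 3.2× activity: 0.27 × 3.2 = 0.864.
The CYP2C8 pathway (11% of clearance) is boosted to 5.7× activity: 0.11 × 5.7 = 0.627.
The remaining 45% of clearance is unaffected.
CL_new/CL_old = 0.0204 + 0.864 + 0.627 + 0.45 = 1.9614.
Net AUC ratio = 1 / 1.9614 = 0.510.

0.510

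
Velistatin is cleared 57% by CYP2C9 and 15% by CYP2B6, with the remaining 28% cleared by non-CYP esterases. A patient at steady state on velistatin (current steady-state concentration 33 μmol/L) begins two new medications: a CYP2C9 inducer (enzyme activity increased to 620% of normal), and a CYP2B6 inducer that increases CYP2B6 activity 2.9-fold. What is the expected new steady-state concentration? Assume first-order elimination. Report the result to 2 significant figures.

7.8 μmol/L

The CYP2C9 pathway (57% of clearance) increases to 6.2× activity: 0.57 × 6.2 = 3.534.
The CYP2B6 pathway (15% of clearance) increases to 2.9× activity: 0.15 × 2.9 = 0.435.
Non-CYP routes (28%) are unchanged.
New clearance relative to baseline: 3.534 + 0.435 + 0.28 = 4.249.
New steady-state concentration = 33 / 4.249 = 7.8 μmol/L (concentration scales inversely with clearance).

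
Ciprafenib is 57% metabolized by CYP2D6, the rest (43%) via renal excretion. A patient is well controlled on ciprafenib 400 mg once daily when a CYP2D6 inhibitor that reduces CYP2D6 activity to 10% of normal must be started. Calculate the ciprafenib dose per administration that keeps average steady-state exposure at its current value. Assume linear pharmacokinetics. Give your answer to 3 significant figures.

The CYP2D6 pathway (57% of clearance) falls to 0.1× activity: 0.57 × 0.1 = 0.057.
Non-CYP routes (43%) are unchanged.
Relative clearance = 0.057 + 0.43 = 0.487.
To maintain the same steady-state level, dose must scale with clearance: new dose = 400 × 0.487 = 195 mg.

195 mg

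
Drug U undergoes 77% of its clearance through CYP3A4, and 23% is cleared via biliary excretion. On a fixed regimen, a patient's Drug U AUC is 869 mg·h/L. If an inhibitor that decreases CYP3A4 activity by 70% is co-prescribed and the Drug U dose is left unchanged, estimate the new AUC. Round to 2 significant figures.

1.9 × 10³ mg·h/L

The CYP3A4 pathway (77% of clearance) falls to 0.3× activity: 0.77 × 0.3 = 0.231.
Non-CYP routes (23%) are unchanged.
CL_new/CL_old = 0.231 + 0.23 = 0.461.
New AUC = baseline ÷ relative clearance = 869 / 0.461 = 1.9 × 10³ mg·h/L.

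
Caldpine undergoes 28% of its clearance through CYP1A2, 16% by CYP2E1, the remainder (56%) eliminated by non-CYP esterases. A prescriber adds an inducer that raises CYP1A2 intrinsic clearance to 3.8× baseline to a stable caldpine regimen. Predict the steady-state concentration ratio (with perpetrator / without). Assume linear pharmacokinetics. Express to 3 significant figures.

0.561

The CYP1A2 pathway (28% of clearance) increases to 3.8× activity: 0.28 × 3.8 = 1.064.
CYP2E1 (16%) and the residual 56% are unaffected.
New clearance relative to baseline: 1.064 + 0.16 + 0.56 = 1.784.
Steady-state concentration is inversely proportional to clearance, so the fold-change is 1 / 1.784 = 0.561.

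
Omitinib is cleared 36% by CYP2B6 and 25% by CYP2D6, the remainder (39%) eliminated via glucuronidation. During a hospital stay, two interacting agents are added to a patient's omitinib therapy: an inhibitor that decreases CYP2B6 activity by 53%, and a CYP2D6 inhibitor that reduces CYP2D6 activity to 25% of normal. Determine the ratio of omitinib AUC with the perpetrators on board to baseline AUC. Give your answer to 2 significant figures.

The CYP2B6 pathway (36% of clearance) falls to 0.47× activity: 0.36 × 0.47 = 0.1692.
The CYP2D6 pathway (25% of clearance) drops to 0.25× activity: 0.25 × 0.25 = 0.0625.
The remaining 39% of clearance is unaffected.
CL_new/CL_old = 0.1692 + 0.0625 + 0.39 = 0.6217.
AUC ∝ 1/CL: fold-change = 1 / 0.6217 = 1.6.

1.6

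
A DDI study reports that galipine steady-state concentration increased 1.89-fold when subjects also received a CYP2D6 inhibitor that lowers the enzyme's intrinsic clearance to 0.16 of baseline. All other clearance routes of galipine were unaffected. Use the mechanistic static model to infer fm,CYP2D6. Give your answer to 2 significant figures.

Write x for the fraction cleared via CYP2D6. The observed steady-state concentration change means clearance fell to 1/1.89 = 0.5291 of baseline.
Setting x·0.16 + (1 − x) = 0.5291 and solving: x = (0.5291 − 1)/(0.16 − 1) = 0.56.

0.56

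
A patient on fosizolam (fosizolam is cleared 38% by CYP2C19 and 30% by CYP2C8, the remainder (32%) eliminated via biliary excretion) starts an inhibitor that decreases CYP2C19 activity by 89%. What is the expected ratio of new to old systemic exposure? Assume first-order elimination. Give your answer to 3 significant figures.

1.51

The CYP2C19 pathway (38% of clearance) drops to 0.11× activity: 0.38 × 0.11 = 0.0418.
CYP2C8 (30%) and the residual 32% are unaffected.
CL_new/CL_old = 0.0418 + 0.3 + 0.32 = 0.6618.
Systemic exposure is inversely proportional to clearance, so the fold-change is 1 / 0.6618 = 1.51.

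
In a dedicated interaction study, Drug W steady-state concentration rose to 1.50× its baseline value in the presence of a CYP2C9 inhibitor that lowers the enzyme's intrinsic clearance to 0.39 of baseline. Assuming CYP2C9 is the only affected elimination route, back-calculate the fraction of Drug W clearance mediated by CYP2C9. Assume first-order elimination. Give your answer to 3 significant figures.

CL'/CL = 1 / 1.50 = 0.6667
0.39·fm + (1 − fm) = 0.6667
fm = (0.6667 − 1) / (0.39 − 1) = 0.546

0.546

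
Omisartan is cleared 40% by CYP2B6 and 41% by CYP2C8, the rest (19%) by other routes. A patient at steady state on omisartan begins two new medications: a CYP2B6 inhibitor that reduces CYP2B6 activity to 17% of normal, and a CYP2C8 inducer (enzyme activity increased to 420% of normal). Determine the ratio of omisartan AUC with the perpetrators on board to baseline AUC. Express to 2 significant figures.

0.51

CYP2B6: 0.4 × 0.17 = 0.068
CYP2C8: 0.41 × 4.2 = 1.722
Other: 0.19 (unchanged)
CL_new/CL_old = 0.068 + 1.722 + 0.19 = 1.98.
Net AUC ratio = 1 / 1.98 = 0.51.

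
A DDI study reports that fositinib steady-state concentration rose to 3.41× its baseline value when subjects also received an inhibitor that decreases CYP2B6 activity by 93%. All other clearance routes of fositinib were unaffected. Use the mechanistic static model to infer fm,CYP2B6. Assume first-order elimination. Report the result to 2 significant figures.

0.76

Let fm be the CYP2B6 fraction. New clearance relative to baseline = fm × 0.07 + (1 − fm).
Steady-state concentration ratio = 1 / (new CL fraction), so new CL fraction = 1 / 3.41 = 0.2933.
fm × 0.07 + 1 − fm = 0.2933  ⇒  fm × (0.07 − 1) = −0.7067  ⇒  fm = 0.76.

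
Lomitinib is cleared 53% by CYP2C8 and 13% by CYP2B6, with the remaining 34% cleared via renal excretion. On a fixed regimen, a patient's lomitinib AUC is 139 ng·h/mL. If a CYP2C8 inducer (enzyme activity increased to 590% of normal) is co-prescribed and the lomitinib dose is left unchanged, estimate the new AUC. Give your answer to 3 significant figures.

The CYP2C8 pathway (53% of clearance) is boosted to 5.9× activity: 0.53 × 5.9 = 3.127.
CYP2B6 (13%) and the residual 34% are unaffected.
Relative clearance = 3.127 + 0.13 + 0.34 = 3.597.
With dosing unchanged, AUC scales as 1/CL: 139 / 3.597 = 38.6 ng·h/mL.

38.6 ng·h/mL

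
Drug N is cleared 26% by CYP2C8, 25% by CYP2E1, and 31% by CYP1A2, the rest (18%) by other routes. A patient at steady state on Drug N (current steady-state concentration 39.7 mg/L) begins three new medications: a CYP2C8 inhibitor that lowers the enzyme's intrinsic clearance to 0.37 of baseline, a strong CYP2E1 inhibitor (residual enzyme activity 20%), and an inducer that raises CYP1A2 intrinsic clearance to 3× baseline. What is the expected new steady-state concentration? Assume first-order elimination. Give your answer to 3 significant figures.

31.6 mg/L

The CYP2C8 pathway (26% of clearance) drops to 0.37× activity: 0.26 × 0.37 = 0.0962.
The CYP2E1 pathway (25% of clearance) drops to 0.2× activity: 0.25 × 0.2 = 0.05.
The CYP1A2 pathway (31% of clearance) increases to 3× activity: 0.31 × 3 = 0.93.
Non-CYP routes (18%) are unchanged.
Relative clearance = 0.0962 + 0.05 + 0.93 + 0.18 = 1.2562.
New steady-state concentration = 39.7 / 1.2562 = 31.6 mg/L (concentration scales inversely with clearance).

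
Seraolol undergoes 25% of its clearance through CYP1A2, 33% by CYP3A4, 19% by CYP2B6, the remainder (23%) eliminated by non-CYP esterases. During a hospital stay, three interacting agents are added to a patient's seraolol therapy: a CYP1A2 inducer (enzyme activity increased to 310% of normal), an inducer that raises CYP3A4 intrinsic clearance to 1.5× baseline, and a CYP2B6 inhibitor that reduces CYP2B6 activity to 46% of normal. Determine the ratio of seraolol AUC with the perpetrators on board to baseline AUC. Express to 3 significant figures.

The CYP1A2 pathway (25% of clearance) is boosted to 3.1× activity: 0.25 × 3.1 = 0.775.
The CYP3A4 pathway (33% of clearance) rises to 1.5× activity: 0.33 × 1.5 = 0.495.
The CYP2B6 pathway (19% of clearance) is reduced to 0.46× activity: 0.19 × 0.46 = 0.0874.
The remaining 23% of clearance is unaffected.
CL_new/CL_old = 0.775 + 0.495 + 0.0874 + 0.23 = 1.5874.
Because AUC varies inversely with clearance, the combined effect is 1 / 1.5874 = 0.630.

0.630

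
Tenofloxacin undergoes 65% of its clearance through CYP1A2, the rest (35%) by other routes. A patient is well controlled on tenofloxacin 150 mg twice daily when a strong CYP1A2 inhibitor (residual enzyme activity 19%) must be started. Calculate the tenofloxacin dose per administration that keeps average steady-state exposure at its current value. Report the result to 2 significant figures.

71 mg

The CYP1A2 pathway (65% of clearance) is reduced to 0.19× activity: 0.65 × 0.19 = 0.1235.
Non-CYP routes (35%) are unchanged.
CL_new/CL_old = 0.1235 + 0.35 = 0.4735.
Exposure is unchanged when dose changes in proportion to clearance. New dose = 150 mg × 0.4735 = 71 mg.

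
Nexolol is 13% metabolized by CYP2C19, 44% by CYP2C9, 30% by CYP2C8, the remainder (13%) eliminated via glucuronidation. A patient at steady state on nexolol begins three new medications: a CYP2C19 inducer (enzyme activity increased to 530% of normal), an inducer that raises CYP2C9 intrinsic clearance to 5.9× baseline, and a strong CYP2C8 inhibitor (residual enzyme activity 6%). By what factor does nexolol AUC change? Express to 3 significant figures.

0.291

The CYP2C19 pathway (13% of clearance) increases to 5.3× activity: 0.13 × 5.3 = 0.689.
The CYP2C9 pathway (44% of clearance) is boosted to 5.9× activity: 0.44 × 5.9 = 2.596.
The CYP2C8 pathway (30% of clearance) drops to 0.06× activity: 0.3 × 0.06 = 0.018.
Non-CYP routes (13%) are unchanged.
CL_new/CL_old = 0.689 + 2.596 + 0.018 + 0.13 = 3.433.
Because AUC varies inversely with clearance, the combined effect is 1 / 3.433 = 0.291.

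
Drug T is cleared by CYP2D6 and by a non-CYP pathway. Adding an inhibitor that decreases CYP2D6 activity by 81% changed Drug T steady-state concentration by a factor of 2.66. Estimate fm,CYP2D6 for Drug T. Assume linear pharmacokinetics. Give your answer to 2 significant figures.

CL'/CL = 1 / 2.66 = 0.3759
0.19·fm + (1 − fm) = 0.3759
fm = (0.3759 − 1) / (0.19 − 1) = 0.77

0.77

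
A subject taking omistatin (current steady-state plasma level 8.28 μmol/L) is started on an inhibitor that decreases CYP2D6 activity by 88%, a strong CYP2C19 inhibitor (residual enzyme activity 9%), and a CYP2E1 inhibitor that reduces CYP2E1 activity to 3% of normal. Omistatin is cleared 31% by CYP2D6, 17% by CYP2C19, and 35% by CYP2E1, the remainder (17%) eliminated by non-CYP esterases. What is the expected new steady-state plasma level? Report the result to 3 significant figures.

35.5 μmol/L

CYP2D6: 0.31 × 0.12 = 0.0372
CYP2C19: 0.17 × 0.09 = 0.0153
CYP2E1: 0.35 × 0.03 = 0.0105
Other: 0.17 (unchanged)
Relative clearance = 0.0372 + 0.0153 + 0.0105 + 0.17 = 0.233.
Dividing the baseline by the relative clearance: 8.28 / 0.233 = 35.5 μmol/L.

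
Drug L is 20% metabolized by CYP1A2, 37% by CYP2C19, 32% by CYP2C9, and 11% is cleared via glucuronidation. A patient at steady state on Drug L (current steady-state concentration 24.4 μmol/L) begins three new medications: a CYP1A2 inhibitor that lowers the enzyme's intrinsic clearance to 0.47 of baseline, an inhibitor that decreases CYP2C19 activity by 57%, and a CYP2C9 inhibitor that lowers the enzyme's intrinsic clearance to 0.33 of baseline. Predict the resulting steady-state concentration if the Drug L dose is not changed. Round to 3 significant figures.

52.1 μmol/L

The CYP1A2 pathway (20% of clearance) drops to 0.47× activity: 0.2 × 0.47 = 0.094.
The CYP2C19 pathway (37% of clearance) falls to 0.43× activity: 0.37 × 0.43 = 0.1591.
The CYP2C9 pathway (32% of clearance) is reduced to 0.33× activity: 0.32 × 0.33 = 0.1056.
The remaining 11% of clearance is unaffected.
CL_new/CL_old = 0.094 + 0.1591 + 0.1056 + 0.11 = 0.4687.
Dividing the baseline by the relative clearance: 24.4 / 0.4687 = 52.1 μmol/L.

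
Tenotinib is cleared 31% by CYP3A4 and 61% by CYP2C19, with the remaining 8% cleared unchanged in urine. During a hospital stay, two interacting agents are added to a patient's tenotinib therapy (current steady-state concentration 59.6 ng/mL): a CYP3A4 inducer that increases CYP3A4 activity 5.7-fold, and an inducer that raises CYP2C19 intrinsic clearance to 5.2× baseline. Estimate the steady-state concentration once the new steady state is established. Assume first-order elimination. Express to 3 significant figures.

11.9 ng/mL

The CYP3A4 pathway (31% of clearance) rises to 5.7× activity: 0.31 × 5.7 = 1.767.
The CYP2C19 pathway (61% of clearance) is boosted to 5.2× activity: 0.61 × 5.2 = 3.172.
Non-CYP routes (8%) are unchanged.
Relative clearance = 1.767 + 3.172 + 0.08 = 5.019.
Steady-state concentration ∝ 1/CL: new value = 59.6 / 5.019 = 11.9 ng/mL.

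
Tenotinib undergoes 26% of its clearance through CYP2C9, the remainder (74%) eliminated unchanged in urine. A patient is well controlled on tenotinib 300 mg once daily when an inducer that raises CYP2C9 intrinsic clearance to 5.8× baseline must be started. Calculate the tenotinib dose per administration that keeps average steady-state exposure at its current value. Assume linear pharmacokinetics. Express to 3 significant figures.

674 mg

The CYP2C9 pathway (26% of clearance) increases to 5.8× activity: 0.26 × 5.8 = 1.508.
The remaining 74% of clearance is unaffected.
New clearance relative to baseline: 1.508 + 0.74 = 2.248.
Css,avg = (dose rate)/CL, so holding Css fixed requires dose ∝ CL: 300 × 2.248 = 674 mg.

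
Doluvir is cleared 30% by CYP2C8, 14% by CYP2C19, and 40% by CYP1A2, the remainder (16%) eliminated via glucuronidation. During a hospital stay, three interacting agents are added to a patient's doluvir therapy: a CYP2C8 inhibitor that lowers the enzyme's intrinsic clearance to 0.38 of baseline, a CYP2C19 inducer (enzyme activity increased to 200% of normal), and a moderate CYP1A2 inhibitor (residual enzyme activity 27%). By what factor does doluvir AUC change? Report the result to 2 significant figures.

The CYP2C8 pathway (30% of clearance) is reduced to 0.38× activity: 0.3 × 0.38 = 0.114.
The CYP2C19 pathway (14% of clearance) is boosted to 2× activity: 0.14 × 2 = 0.28.
The CYP1A2 pathway (40% of clearance) drops to 0.27× activity: 0.4 × 0.27 = 0.108.
The remaining 16% of clearance is unaffected.
Relative clearance = 0.114 + 0.28 + 0.108 + 0.16 = 0.662.
Net AUC ratio = 1 / 0.662 = 1.5.

1.5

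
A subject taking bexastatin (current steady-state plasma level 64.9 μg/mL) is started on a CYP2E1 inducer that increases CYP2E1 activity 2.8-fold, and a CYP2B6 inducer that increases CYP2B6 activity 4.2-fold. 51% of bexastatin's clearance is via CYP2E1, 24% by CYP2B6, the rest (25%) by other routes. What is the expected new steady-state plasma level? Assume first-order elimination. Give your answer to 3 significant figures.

24.2 μg/mL

CYP2E1: 0.51 × 2.8 = 1.428
CYP2B6: 0.24 × 4.2 = 1.008
Other: 0.25 (unchanged)
Relative clearance = 1.428 + 1.008 + 0.25 = 2.686.
New steady-state plasma level = 64.9 / 2.686 = 24.2 μg/mL (concentration scales inversely with clearance).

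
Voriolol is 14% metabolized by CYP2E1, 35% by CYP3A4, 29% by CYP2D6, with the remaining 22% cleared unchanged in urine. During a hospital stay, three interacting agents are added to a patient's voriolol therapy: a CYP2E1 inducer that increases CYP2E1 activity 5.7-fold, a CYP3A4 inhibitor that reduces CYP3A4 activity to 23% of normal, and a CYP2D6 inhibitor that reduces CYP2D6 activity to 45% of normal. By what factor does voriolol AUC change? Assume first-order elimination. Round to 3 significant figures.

0.814

The CYP2E1 pathway (14% of clearance) rises to 5.7× activity: 0.14 × 5.7 = 0.798.
The CYP3A4 pathway (35% of clearance) drops to 0.23× activity: 0.35 × 0.23 = 0.0805.
The CYP2D6 pathway (29% of clearance) drops to 0.45× activity: 0.29 × 0.45 = 0.1305.
The remaining 22% of clearance is unaffected.
CL_new/CL_old = 0.798 + 0.0805 + 0.1305 + 0.22 = 1.229.
AUC ∝ 1/CL: fold-change = 1 / 1.229 = 0.814.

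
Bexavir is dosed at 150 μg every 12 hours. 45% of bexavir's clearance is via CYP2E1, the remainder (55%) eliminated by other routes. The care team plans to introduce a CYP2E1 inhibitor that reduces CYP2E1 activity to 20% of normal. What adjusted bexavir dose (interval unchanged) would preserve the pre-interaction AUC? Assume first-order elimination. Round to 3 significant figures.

96.0 μg

The CYP2E1 pathway (45% of clearance) drops to 0.2× activity: 0.45 × 0.2 = 0.09.
Non-CYP routes (55%) are unchanged.
Relative clearance = 0.09 + 0.55 = 0.64.
Css,avg = (dose rate)/CL, so holding Css fixed requires dose ∝ CL: 150 × 0.64 = 96.0 μg.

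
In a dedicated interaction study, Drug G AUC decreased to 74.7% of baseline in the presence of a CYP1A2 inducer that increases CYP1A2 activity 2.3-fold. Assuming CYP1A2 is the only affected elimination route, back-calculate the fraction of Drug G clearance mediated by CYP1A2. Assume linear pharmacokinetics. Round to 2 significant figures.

Write x for the fraction cleared via CYP1A2. The observed AUC change means clearance rose to 1/0.747 = 1.339 of baseline.
Setting x·2.3 + (1 − x) = 1.339 and solving: x = (1.339 − 1)/(2.3 − 1) = 0.26.

0.26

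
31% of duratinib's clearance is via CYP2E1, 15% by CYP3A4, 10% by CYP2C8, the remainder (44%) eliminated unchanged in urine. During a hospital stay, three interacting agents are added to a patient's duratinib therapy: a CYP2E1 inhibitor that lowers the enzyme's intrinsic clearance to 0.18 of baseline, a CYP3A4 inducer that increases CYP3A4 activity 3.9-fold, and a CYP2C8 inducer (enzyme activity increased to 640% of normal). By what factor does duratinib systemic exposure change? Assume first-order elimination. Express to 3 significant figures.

0.581

CYP2E1: 0.31 × 0.18 = 0.0558
CYP3A4: 0.15 × 3.9 = 0.585
CYP2C8: 0.1 × 6.4 = 0.64
Other: 0.44 (unchanged)
Relative clearance = 0.0558 + 0.585 + 0.64 + 0.44 = 1.7208.
Systemic exposure ∝ 1/CL: fold-change = 1 / 1.7208 = 0.581.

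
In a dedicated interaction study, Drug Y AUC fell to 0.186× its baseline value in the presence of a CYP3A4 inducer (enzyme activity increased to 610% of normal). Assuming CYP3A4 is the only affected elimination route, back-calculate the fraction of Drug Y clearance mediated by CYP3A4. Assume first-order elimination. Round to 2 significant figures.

0.86

Call the CYP3A4 fraction fm. After the interaction, CL_new/CL_old = fm × 6.1 + (1 − fm).
AUC ratio = 1 / (new CL fraction), so new CL fraction = 1 / 0.186 = 5.376.
fm × 6.1 + 1 − fm = 5.376  ⇒  fm × (6.1 − 1) = 4.376  ⇒  fm = 0.86.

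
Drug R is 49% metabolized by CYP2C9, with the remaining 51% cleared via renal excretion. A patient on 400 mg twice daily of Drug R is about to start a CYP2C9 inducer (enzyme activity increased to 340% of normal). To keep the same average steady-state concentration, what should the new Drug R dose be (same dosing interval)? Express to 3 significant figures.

870 mg

The CYP2C9 pathway (49% of clearance) increases to 3.4× activity: 0.49 × 3.4 = 1.666.
The remaining 51% of clearance is unaffected.
New clearance relative to baseline: 1.666 + 0.51 = 2.176.
To maintain the same steady-state level, dose must scale with clearance: new dose = 400 × 2.176 = 870 mg.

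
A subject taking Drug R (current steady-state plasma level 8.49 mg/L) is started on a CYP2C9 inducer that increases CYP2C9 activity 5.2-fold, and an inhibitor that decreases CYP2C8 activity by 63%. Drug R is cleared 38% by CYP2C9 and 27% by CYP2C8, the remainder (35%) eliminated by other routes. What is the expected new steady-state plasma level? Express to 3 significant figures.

3.50 mg/L

CYP2C9: 0.38 × 5.2 = 1.976
CYP2C8: 0.27 × 0.37 = 0.0999
Other: 0.35 (unchanged)
Relative clearance = 1.976 + 0.0999 + 0.35 = 2.4259.
Steady-state plasma level ∝ 1/CL: new value = 8.49 / 2.4259 = 3.50 mg/L.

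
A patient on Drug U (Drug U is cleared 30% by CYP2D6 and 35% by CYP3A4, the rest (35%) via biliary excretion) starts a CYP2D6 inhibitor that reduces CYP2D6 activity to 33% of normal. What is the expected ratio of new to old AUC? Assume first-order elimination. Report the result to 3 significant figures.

The CYP2D6 pathway (30% of clearance) drops to 0.33× activity: 0.3 × 0.33 = 0.099.
CYP3A4 (35%) and the residual 35% are unaffected.
Relative clearance = 0.099 + 0.35 + 0.35 = 0.799.
AUC ratio = CL_old/CL_new = 1 / 0.799 = 1.25.

1.25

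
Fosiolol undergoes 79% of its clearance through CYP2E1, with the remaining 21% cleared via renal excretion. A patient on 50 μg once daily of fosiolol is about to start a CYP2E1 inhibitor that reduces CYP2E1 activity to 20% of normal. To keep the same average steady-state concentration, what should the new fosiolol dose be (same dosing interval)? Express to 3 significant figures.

CYP2E1: 0.79 × 0.2 = 0.158
Other: 0.21 (unchanged)
CL_new/CL_old = 0.158 + 0.21 = 0.368.
To maintain the same steady-state level, dose must scale with clearance: new dose = 50 × 0.368 = 18.4 μg.

18.4 μg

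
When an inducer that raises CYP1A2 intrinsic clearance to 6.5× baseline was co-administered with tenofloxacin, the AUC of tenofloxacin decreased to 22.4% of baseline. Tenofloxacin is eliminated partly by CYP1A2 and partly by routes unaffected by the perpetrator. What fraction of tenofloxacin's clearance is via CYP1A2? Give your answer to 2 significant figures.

Let fm be the CYP1A2 fraction. New clearance relative to baseline = fm × 6.5 + (1 − fm).
AUC ratio = 1 / (new CL fraction), so new CL fraction = 1 / 0.224 = 4.464.
fm × 6.5 + 1 − fm = 4.464  ⇒  fm × (6.5 − 1) = 3.464  ⇒  fm = 0.63.

0.63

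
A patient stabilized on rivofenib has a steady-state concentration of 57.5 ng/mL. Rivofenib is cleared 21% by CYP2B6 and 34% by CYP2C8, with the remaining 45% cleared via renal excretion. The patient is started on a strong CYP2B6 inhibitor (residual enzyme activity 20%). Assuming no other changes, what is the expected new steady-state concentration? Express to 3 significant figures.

The CYP2B6 pathway (21% of clearance) drops to 0.2× activity: 0.21 × 0.2 = 0.042.
CYP2C8 (34%) and the residual 45% are unaffected.
Relative clearance = 0.042 + 0.34 + 0.45 = 0.832.
With dosing unchanged, steady-state concentration scales as 1/CL: 57.5 / 0.832 = 69.1 ng/mL.

69.1 ng/mL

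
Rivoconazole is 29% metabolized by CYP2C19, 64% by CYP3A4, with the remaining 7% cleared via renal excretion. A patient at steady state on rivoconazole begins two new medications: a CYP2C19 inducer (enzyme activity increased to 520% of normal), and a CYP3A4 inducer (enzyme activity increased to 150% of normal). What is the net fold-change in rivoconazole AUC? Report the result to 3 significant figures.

The CYP2C19 pathway (29% of clearance) is boosted to 5.2× activity: 0.29 × 5.2 = 1.508.
The CYP3A4 pathway (64% of clearance) is boosted to 1.5× activity: 0.64 × 1.5 = 0.96.
The remaining 7% of clearance is unaffected.
New clearance relative to baseline: 1.508 + 0.96 + 0.07 = 2.538.
Net AUC ratio = 1 / 2.538 = 0.394.

0.394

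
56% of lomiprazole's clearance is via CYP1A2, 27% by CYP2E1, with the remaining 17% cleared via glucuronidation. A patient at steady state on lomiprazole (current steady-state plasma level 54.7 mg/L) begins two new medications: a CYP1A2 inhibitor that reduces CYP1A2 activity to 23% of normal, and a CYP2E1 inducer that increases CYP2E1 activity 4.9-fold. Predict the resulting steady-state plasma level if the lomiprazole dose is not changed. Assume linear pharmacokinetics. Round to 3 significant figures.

The CYP1A2 pathway (56% of clearance) falls to 0.23× activity: 0.56 × 0.23 = 0.1288.
The CYP2E1 pathway (27% of clearance) is boosted to 4.9× activity: 0.27 × 4.9 = 1.323.
The remaining 17% of clearance is unaffected.
New clearance relative to baseline: 0.1288 + 1.323 + 0.17 = 1.6218.
Steady-state plasma level ∝ 1/CL: new value = 54.7 / 1.6218 = 33.7 mg/L.

33.7 mg/L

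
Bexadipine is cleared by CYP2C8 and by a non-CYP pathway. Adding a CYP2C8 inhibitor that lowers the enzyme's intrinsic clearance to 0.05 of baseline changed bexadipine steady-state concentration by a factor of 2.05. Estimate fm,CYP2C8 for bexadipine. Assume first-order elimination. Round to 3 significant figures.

0.539

Call the CYP2C8 fraction fm. After the interaction, CL_new/CL_old = fm × 0.05 + (1 − fm).
Steady-state concentration ratio = 1 / (new CL fraction), so new CL fraction = 1 / 2.05 = 0.4878.
fm × 0.05 + 1 − fm = 0.4878  ⇒  fm × (0.05 − 1) = −0.5122  ⇒  fm = 0.539.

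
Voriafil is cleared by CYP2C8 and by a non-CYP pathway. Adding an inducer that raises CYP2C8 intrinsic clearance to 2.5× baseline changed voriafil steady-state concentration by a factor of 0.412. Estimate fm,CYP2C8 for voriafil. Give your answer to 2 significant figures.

Let fm be the CYP2C8 fraction. New clearance relative to baseline = fm × 2.5 + (1 − fm).
Steady-state concentration ratio = 1 / (new CL fraction), so new CL fraction = 1 / 0.412 = 2.427.
fm × 2.5 + 1 − fm = 2.427  ⇒  fm × (2.5 − 1) = 1.427  ⇒  fm = 0.95.

0.95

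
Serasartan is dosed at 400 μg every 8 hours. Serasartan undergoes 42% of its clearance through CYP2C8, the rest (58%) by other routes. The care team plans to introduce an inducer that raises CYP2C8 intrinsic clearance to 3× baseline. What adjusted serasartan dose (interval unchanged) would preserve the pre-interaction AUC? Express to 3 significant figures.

The CYP2C8 pathway (42% of clearance) rises to 3× activity: 0.42 × 3 = 1.26.
Non-CYP routes (58%) are unchanged.
New clearance relative to baseline: 1.26 + 0.58 = 1.84.
Exposure is unchanged when dose changes in proportion to clearance. New dose = 400 μg × 1.84 = 736 μg.

736 μg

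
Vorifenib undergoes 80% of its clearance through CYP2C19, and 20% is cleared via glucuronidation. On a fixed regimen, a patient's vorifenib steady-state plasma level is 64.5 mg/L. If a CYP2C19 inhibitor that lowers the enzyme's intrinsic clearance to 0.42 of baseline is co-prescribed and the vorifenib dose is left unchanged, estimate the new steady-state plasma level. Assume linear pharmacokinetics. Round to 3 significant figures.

120 mg/L

The CYP2C19 pathway (80% of clearance) falls to 0.42× activity: 0.8 × 0.42 = 0.336.
The remaining 20% of clearance is unaffected.
CL_new/CL_old = 0.336 + 0.2 = 0.536.
New steady-state plasma level = baseline ÷ relative clearance = 64.5 / 0.536 = 120 mg/L.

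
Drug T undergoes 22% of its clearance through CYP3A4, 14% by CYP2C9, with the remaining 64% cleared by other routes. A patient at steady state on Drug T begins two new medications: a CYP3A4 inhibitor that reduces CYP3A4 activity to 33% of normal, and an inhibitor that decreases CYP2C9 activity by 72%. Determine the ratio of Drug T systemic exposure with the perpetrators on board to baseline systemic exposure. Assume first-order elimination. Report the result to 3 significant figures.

1.33

The CYP3A4 pathway (22% of clearance) drops to 0.33× activity: 0.22 × 0.33 = 0.0726.
The CYP2C9 pathway (14% of clearance) drops to 0.28× activity: 0.14 × 0.28 = 0.0392.
The remaining 64% of clearance is unaffected.
Relative clearance = 0.0726 + 0.0392 + 0.64 = 0.7518.
Because systemic exposure varies inversely with clearance, the combined effect is 1 / 0.7518 = 1.33.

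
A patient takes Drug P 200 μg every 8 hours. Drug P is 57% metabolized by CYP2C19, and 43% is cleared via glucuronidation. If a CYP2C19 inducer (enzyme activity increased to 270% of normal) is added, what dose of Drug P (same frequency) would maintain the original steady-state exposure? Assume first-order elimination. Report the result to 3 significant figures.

CYP2C19: 0.57 × 2.7 = 1.539
Other: 0.43 (unchanged)
New clearance relative to baseline: 1.539 + 0.43 = 1.969.
To maintain the same steady-state level, dose must scale with clearance: new dose = 200 × 1.969 = 394 μg.

394 μg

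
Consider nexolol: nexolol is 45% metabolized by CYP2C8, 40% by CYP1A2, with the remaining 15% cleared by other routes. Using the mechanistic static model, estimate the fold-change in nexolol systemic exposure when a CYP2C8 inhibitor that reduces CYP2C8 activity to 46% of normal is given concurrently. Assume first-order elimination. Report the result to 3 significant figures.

1.32

The CYP2C8 pathway (45% of clearance) is reduced to 0.46× activity: 0.45 × 0.46 = 0.207.
CYP1A2 (40%) and the residual 15% are unaffected.
CL_new/CL_old = 0.207 + 0.4 + 0.15 = 0.757.
Since systemic exposure ∝ 1/CL, the ratio is 1 / 0.757 = 1.32.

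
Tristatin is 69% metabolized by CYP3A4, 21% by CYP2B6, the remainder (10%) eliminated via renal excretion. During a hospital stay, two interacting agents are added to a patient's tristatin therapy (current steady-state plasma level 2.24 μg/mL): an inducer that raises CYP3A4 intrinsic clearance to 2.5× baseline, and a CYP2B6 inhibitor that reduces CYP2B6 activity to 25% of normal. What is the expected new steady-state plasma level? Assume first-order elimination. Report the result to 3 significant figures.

The CYP3A4 pathway (69% of clearance) increases to 2.5× activity: 0.69 × 2.5 = 1.725.
The CYP2B6 pathway (21% of clearance) drops to 0.25× activity: 0.21 × 0.25 = 0.0525.
The remaining 10% of clearance is unaffected.
Relative clearance = 1.725 + 0.0525 + 0.1 = 1.8775.
Steady-state plasma level ∝ 1/CL: new value = 2.24 / 1.8775 = 1.19 μg/mL.

1.19 μg/mL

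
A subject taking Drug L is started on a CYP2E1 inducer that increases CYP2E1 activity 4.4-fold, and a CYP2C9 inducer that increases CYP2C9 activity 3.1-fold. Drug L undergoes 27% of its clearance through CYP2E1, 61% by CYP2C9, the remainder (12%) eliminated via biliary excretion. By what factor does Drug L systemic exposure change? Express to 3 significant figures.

0.313

The CYP2E1 pathway (27% of clearance) rises to 4.4× activity: 0.27 × 4.4 = 1.188.
The CYP2C9 pathway (61% of clearance) is boosted to 3.1× activity: 0.61 × 3.1 = 1.891.
Non-CYP routes (12%) are unchanged.
New clearance relative to baseline: 1.188 + 1.891 + 0.12 = 3.199.
Systemic exposure ∝ 1/CL: fold-change = 1 / 3.199 = 0.313.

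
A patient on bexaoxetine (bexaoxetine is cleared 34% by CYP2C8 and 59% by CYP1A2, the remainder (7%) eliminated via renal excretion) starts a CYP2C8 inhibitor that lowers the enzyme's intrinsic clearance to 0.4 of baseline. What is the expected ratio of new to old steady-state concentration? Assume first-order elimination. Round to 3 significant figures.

The CYP2C8 pathway (34% of clearance) drops to 0.4× activity: 0.34 × 0.4 = 0.136.
CYP1A2 (59%) and the residual 7% are unaffected.
New clearance relative to baseline: 0.136 + 0.59 + 0.07 = 0.796.
Since steady-state concentration ∝ 1/CL, the ratio is 1 / 0.796 = 1.26.

1.26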